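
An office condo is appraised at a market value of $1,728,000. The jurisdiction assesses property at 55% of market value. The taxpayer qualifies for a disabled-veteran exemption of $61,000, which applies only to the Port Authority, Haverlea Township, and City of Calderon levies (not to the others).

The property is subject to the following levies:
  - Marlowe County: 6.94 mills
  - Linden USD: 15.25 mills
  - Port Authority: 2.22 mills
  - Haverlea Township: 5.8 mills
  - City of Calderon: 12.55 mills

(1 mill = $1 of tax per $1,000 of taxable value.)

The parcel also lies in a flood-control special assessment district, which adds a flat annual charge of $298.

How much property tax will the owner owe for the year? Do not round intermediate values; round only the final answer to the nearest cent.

Assessed value = $1,728,000 × 0.55 = $950,400
Marlowe County: $950,400 × 0.00694 = $6,595.776
Linden USD: $950,400 × 0.01525 = $14,493.6
Port Authority: ($950,400 − $61,000) × 0.00222 = $889,400 × 0.00222 = $1,974.468
Haverlea Township: ($950,400 − $61,000) × 0.0058 = $889,400 × 0.0058 = $5,158.52
City of Calderon: ($950,400 − $61,000) × 0.01255 = $889,400 × 0.01255 = $11,161.97
Levies subtotal = $39,384.334
Total = $39,384.334 + $298 = $39,682.334

$39,682.33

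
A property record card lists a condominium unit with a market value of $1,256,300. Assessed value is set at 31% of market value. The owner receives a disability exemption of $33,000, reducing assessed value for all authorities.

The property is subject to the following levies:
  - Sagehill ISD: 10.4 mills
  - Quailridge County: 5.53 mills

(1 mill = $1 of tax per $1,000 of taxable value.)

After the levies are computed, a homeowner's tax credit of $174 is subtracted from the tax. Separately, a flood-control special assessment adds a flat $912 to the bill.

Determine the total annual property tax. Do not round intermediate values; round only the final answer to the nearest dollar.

Assessed value = $1,256,300 × 0.31 = $389,453
Taxable value = $389,453 − $33,000 = $356,453
Sagehill ISD: $356,453 × 0.0104 = $3,707.1112
Quailridge County: $356,453 × 0.00553 = $1,971.18509
Levies subtotal = $5,678.29629
After credit = $5,678.29629 − $174 = $5,504.29629
Total = $5,504.29629 + $912 = $6,416.29629

$6,416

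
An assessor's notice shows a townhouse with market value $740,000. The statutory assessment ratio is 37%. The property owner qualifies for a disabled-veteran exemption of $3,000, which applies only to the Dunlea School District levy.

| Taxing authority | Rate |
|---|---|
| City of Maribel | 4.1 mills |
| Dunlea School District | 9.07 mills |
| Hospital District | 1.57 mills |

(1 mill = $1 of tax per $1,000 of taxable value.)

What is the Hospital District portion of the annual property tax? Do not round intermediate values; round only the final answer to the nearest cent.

$429.87

Assessed value = $740,000 × 0.37 = $273,800
Hospital District taxable value = $273,800 (exemption does not apply)
Hospital District levy = $273,800 × 0.00157 = $429.866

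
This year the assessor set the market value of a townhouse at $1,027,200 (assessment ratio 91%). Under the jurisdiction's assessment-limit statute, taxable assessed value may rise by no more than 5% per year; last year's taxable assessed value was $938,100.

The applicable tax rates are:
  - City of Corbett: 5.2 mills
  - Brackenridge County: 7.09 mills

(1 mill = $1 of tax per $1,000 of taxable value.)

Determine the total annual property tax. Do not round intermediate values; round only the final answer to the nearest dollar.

$11,488

Uncapped assessed value = $1,027,200 × 0.91 = $934,752
Cap limit = $938,100 × 1.05 = $985,005
Taxable assessed value = min($934,752, $985,005) = $934,752 (cap does not bind)
City of Corbett: $934,752 × 0.0052 = $4,860.7104
Brackenridge County: $934,752 × 0.00709 = $6,627.39168
Total = $11,488.10208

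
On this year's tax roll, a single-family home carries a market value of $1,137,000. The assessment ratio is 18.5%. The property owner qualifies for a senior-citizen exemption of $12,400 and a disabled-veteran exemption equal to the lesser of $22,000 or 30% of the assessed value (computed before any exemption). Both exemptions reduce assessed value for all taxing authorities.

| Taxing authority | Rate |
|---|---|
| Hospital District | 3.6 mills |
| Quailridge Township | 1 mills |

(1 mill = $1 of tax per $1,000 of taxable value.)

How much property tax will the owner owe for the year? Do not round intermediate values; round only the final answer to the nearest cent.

Assessed value = $1,137,000 × 0.185 = $210,345
Disabled-veteran exemption = min($22,000, 30% × $210,345) = min($22,000, $63,103.5) = $22,000 (dollar cap binds)
Taxable value = $210,345 − $12,400 − $22,000 = $175,945
Hospital District: $175,945 × 0.0036 = $633.402
Quailridge Township: $175,945 × 0.001 = $175.945
Total = $809.347

$809.35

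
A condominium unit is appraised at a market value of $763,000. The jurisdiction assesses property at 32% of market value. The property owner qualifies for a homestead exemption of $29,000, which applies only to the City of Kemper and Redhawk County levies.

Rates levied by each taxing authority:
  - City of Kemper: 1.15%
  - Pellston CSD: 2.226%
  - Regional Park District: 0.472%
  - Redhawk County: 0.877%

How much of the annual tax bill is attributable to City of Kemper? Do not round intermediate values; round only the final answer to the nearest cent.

$2,474.34

Assessed value = $763,000 × 0.32 = $244,160
City of Kemper taxable value = $244,160 − $29,000 = $215,160
City of Kemper levy = $215,160 × 0.0115 = $2,474.34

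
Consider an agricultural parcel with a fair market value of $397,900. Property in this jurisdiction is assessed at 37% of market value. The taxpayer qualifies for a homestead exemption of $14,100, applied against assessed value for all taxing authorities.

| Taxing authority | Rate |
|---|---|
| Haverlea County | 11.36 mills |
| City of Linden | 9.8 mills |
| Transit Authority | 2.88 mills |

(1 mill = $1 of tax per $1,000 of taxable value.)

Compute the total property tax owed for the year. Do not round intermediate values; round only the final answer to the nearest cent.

Assessed value = $397,900 × 0.37 = $147,223
Taxable value = $147,223 − $14,100 = $133,123
Haverlea County: $133,123 × 0.01136 = $1,512.27728
City of Linden: $133,123 × 0.0098 = $1,304.6054
Transit Authority: $133,123 × 0.00288 = $383.39424
Total = $1,512.27728 + $1,304.6054 + $383.39424 = $3,200.27692

$3,200.28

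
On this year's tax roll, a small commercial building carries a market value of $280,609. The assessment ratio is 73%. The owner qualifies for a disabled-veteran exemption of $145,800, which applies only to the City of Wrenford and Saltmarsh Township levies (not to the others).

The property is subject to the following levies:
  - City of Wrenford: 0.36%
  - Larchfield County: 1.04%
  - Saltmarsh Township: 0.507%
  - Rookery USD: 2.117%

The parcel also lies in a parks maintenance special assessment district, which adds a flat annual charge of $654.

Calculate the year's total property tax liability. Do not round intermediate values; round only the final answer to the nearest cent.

$7,632.86

Assessed value = $280,609 × 0.73 = $204,844.57
City of Wrenford: ($204,844.57 − $145,800) × 0.0036 = $59,044.57 × 0.0036 = $212.560452
Larchfield County: $204,844.57 × 0.0104 = $2,130.383528
Saltmarsh Township: ($204,844.57 − $145,800) × 0.00507 = $59,044.57 × 0.00507 = $299.3559699
Rookery USD: $204,844.57 × 0.02117 = $4,336.5595469
Levies subtotal = $6,978.8594968
Total = $6,978.8594968 + $654 = $7,632.8594968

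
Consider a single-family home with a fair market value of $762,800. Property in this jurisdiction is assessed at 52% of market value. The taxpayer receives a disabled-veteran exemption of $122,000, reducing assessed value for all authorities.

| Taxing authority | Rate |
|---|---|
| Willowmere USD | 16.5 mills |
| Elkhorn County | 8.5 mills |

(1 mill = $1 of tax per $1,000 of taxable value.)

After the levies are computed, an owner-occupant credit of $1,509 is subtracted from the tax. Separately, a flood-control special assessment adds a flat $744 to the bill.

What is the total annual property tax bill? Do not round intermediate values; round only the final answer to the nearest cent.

Assessed value = $762,800 × 0.52 = $396,656
Taxable value = $396,656 − $122,000 = $274,656
Willowmere USD: $274,656 × 0.0165 = $4,531.824
Elkhorn County: $274,656 × 0.0085 = $2,334.576
Levies subtotal = $6,866.4
After credit = $6,866.4 − $1,509 = $5,357.4
Total = $5,357.4 + $744 = $6,101.4

$6,101.40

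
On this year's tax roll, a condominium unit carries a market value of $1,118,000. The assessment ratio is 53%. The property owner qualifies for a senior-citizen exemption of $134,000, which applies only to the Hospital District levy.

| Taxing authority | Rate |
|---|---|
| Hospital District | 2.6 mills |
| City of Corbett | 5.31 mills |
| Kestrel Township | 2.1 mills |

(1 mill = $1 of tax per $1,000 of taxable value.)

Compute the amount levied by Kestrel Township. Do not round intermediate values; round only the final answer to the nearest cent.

$1,244.33

Assessed value = $1,118,000 × 0.53 = $592,540
Kestrel Township taxable value = $592,540 (exemption does not apply)
Kestrel Township levy = $592,540 × 0.0021 = $1,244.334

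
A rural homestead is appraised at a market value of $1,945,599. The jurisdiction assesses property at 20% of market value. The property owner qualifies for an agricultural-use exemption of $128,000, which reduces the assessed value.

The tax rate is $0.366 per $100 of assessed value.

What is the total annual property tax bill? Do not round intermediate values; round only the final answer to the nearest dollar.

$956

Assessed value = $1,945,599 × 0.2 = $389,119.8
Taxable value = $389,119.8 − $128,000 = $261,119.8
Tax = $261,119.8 × 0.00366 = $955.698468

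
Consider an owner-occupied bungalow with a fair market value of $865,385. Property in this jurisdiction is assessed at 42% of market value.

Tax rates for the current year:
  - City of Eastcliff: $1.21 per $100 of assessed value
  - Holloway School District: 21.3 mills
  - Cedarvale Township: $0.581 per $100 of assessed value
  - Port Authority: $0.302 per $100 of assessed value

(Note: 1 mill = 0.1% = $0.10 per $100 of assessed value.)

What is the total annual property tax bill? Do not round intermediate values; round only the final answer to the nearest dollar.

Assessed value = $865,385 × 0.42 = $363,461.7
City of Eastcliff: $363,461.7 × 0.0121 = $4,397.88657
Holloway School District: $363,461.7 × 0.0213 = $7,741.73421
Cedarvale Township: $363,461.7 × 0.00581 = $2,111.712477
Port Authority: $363,461.7 × 0.00302 = $1,097.654334
Total = $15,348.987591

$15,349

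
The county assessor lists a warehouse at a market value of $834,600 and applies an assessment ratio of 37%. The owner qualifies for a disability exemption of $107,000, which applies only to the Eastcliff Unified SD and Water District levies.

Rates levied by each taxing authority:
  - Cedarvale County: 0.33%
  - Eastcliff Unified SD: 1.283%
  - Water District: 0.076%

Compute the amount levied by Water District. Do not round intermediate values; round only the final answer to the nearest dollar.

Assessed value = $834,600 × 0.37 = $308,802
Water District taxable value = $308,802 − $107,000 = $201,802
Water District levy = $201,802 × 0.00076 = $153.36952

$153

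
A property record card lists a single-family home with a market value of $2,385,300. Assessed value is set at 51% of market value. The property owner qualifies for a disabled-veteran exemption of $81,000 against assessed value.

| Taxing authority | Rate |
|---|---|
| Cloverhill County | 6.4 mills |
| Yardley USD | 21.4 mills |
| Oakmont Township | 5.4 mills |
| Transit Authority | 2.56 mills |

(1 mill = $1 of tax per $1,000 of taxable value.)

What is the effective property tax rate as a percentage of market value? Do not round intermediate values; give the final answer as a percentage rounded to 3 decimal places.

Assessed value = $2,385,300 × 0.51 = $1,216,503
Taxable value = $1,216,503 − $81,000 = $1,135,503
Cloverhill County: $1,135,503 × 0.0064 = $7,267.2192
Yardley USD: $1,135,503 × 0.0214 = $24,299.7642
Oakmont Township: $1,135,503 × 0.0054 = $6,131.7162
Transit Authority: $1,135,503 × 0.00256 = $2,906.88768
Total tax = $40,605.58728
Effective rate = $40,605.58728 ÷ $2,385,300 = 1.702% of market value

1.702%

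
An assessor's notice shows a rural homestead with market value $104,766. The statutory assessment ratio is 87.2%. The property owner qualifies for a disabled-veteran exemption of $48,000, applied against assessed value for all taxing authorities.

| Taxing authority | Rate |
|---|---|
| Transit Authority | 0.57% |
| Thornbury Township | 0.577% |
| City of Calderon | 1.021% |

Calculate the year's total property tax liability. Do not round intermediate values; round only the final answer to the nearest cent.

$939.96

Assessed value = $104,766 × 0.872 = $91,355.952
Taxable value = $91,355.952 − $48,000 = $43,355.952
Transit Authority: $43,355.952 × 0.0057 = $247.1289264
Thornbury Township: $43,355.952 × 0.00577 = $250.16384304
City of Calderon: $43,355.952 × 0.01021 = $442.66426992
Total = $247.1289264 + $250.16384304 + $442.66426992 = $939.95703936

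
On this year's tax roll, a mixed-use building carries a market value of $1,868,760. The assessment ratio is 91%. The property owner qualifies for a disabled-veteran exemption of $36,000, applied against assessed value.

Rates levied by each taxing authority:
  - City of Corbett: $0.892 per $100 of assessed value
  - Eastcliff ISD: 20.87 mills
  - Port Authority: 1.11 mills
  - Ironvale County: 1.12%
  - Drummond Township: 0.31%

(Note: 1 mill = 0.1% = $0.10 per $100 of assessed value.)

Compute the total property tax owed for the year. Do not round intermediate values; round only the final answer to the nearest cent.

$75,238.64

Assessed value = $1,868,760 × 0.91 = $1,700,571.6
Taxable value = $1,700,571.6 − $36,000 = $1,664,571.6
City of Corbett: $1,664,571.6 × 0.00892 = $14,847.978672
Eastcliff ISD: $1,664,571.6 × 0.02087 = $34,739.609292
Port Authority: $1,664,571.6 × 0.00111 = $1,847.674476
Ironvale County: $1,664,571.6 × 0.0112 = $18,643.20192
Drummond Township: $1,664,571.6 × 0.0031 = $5,160.17196
Total = $75,238.63632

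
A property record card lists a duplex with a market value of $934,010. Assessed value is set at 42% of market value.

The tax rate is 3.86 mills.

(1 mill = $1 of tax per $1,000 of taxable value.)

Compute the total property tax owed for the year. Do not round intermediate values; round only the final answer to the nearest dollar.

Assessed value = $934,010 × 0.42 = $392,284.2
Tax = $392,284.2 × 0.00386 = $1,514.217012

$1,514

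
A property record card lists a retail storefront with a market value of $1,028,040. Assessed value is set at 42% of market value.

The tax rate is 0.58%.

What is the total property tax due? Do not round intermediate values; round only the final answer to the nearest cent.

$2,504.31

Assessed value = $1,028,040 × 0.42 = $431,776.8
Tax = $431,776.8 × 0.0058 = $2,504.30544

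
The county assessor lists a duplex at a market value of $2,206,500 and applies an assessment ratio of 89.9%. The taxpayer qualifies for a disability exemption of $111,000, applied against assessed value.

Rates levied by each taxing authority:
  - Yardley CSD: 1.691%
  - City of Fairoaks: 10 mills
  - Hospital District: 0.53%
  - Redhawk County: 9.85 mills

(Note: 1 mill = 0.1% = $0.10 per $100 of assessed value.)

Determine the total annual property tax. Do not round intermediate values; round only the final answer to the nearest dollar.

$78,763

Assessed value = $2,206,500 × 0.899 = $1,983,643.5
Taxable value = $1,983,643.5 − $111,000 = $1,872,643.5
Yardley CSD: $1,872,643.5 × 0.01691 = $31,666.401585
City of Fairoaks: $1,872,643.5 × 0.01 = $18,726.435
Hospital District: $1,872,643.5 × 0.0053 = $9,925.01055
Redhawk County: $1,872,643.5 × 0.00985 = $18,445.538475
Total = $78,763.38561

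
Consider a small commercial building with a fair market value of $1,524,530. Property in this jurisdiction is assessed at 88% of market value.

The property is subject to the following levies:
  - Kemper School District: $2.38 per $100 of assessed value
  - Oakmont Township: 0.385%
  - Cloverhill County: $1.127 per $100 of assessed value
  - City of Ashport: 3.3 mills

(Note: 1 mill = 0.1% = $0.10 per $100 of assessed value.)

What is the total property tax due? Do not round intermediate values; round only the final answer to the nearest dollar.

Assessed value = $1,524,530 × 0.88 = $1,341,586.4
Kemper School District: $1,341,586.4 × 0.0238 = $31,929.75632
Oakmont Township: $1,341,586.4 × 0.00385 = $5,165.10764
Cloverhill County: $1,341,586.4 × 0.01127 = $15,119.678728
City of Ashport: $1,341,586.4 × 0.0033 = $4,427.23512
Total = $56,641.777808

$56,642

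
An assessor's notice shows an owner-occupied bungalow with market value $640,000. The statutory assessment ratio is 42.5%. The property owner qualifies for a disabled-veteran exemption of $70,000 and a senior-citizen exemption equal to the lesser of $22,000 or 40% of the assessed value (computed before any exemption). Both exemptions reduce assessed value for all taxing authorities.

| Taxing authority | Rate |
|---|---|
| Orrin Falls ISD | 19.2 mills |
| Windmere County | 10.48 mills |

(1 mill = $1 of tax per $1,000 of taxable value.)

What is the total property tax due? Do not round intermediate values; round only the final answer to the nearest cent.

Assessed value = $640,000 × 0.425 = $272,000
Senior-citizen exemption = min($22,000, 40% × $272,000) = min($22,000, $108,800) = $22,000 (dollar cap binds)
Taxable value = $272,000 − $70,000 − $22,000 = $180,000
Orrin Falls ISD: $180,000 × 0.0192 = $3,456
Windmere County: $180,000 × 0.01048 = $1,886.4
Total = $5,342.4

$5,342.40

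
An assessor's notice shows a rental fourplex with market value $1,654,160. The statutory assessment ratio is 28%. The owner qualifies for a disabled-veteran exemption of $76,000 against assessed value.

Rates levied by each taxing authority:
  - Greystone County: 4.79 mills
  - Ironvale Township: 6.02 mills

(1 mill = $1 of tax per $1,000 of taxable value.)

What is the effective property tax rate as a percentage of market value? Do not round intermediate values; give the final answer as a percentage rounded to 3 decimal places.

Assessed value = $1,654,160 × 0.28 = $463,164.8
Taxable value = $463,164.8 − $76,000 = $387,164.8
Greystone County: $387,164.8 × 0.00479 = $1,854.519392
Ironvale Township: $387,164.8 × 0.00602 = $2,330.732096
Total tax = $4,185.251488
Effective rate = $4,185.251488 ÷ $1,654,160 = 0.253% of market value

0.253%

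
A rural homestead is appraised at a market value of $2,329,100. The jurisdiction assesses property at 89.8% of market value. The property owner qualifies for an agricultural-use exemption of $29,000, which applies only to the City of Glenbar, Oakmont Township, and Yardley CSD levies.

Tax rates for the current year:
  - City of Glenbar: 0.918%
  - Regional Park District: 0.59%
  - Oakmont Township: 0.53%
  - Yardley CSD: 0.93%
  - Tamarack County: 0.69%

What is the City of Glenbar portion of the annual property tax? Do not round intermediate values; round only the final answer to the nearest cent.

$18,934.04

Assessed value = $2,329,100 × 0.898 = $2,091,531.8
City of Glenbar taxable value = $2,091,531.8 − $29,000 = $2,062,531.8
City of Glenbar levy = $2,062,531.8 × 0.00918 = $18,934.041924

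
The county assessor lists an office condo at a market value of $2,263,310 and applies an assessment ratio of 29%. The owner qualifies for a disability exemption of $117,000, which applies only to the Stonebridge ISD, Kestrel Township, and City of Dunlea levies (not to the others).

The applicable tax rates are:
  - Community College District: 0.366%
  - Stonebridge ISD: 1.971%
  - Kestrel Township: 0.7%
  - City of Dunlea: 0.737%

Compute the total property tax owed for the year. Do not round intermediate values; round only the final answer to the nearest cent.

Assessed value = $2,263,310 × 0.29 = $656,359.9
Community College District: $656,359.9 × 0.00366 = $2,402.277234
Stonebridge ISD: ($656,359.9 − $117,000) × 0.01971 = $539,359.9 × 0.01971 = $10,630.783629
Kestrel Township: ($656,359.9 − $117,000) × 0.007 = $539,359.9 × 0.007 = $3,775.5193
City of Dunlea: ($656,359.9 − $117,000) × 0.00737 = $539,359.9 × 0.00737 = $3,975.082463
Total = $20,783.662626

$20,783.66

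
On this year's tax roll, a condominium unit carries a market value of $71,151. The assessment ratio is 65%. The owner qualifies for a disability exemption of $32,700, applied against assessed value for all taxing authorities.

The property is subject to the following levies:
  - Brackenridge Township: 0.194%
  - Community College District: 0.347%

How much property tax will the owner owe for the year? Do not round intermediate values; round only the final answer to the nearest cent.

Assessed value = $71,151 × 0.65 = $46,248.15
Taxable value = $46,248.15 − $32,700 = $13,548.15
Brackenridge Township: $13,548.15 × 0.00194 = $26.283411
Community College District: $13,548.15 × 0.00347 = $47.0120805
Total = $26.283411 + $47.0120805 = $73.2954915

$73.30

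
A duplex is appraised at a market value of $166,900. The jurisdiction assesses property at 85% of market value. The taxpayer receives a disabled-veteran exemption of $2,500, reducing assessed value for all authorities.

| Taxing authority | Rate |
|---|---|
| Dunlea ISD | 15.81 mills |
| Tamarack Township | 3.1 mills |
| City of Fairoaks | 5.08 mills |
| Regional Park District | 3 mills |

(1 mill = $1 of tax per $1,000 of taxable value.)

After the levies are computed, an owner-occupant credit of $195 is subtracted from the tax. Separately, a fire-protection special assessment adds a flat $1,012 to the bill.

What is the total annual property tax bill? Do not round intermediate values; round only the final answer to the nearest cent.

$4,578.46

Assessed value = $166,900 × 0.85 = $141,865
Taxable value = $141,865 − $2,500 = $139,365
Dunlea ISD: $139,365 × 0.01581 = $2,203.36065
Tamarack Township: $139,365 × 0.0031 = $432.0315
City of Fairoaks: $139,365 × 0.00508 = $707.9742
Regional Park District: $139,365 × 0.003 = $418.095
Levies subtotal = $3,761.46135
After credit = $3,761.46135 − $195 = $3,566.46135
Total = $3,566.46135 + $1,012 = $4,578.46135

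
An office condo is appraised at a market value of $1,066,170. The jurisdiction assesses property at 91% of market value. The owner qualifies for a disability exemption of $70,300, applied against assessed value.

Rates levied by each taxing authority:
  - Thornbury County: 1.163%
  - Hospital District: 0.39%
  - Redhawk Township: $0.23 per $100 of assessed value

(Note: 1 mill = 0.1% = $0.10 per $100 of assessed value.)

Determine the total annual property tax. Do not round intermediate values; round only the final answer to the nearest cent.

$16,045.48

Assessed value = $1,066,170 × 0.91 = $970,214.7
Taxable value = $970,214.7 − $70,300 = $899,914.7
Thornbury County: $899,914.7 × 0.01163 = $10,466.007961
Hospital District: $899,914.7 × 0.0039 = $3,509.66733
Redhawk Township: $899,914.7 × 0.0023 = $2,069.80381
Total = $16,045.479101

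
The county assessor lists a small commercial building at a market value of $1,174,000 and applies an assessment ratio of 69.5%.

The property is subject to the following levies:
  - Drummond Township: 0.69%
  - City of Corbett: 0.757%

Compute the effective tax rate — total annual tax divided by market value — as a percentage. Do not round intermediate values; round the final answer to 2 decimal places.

Assessed value = $1,174,000 × 0.695 = $815,930
Drummond Township: $815,930 × 0.0069 = $5,629.917
City of Corbett: $815,930 × 0.00757 = $6,176.5901
Total tax = $11,806.5071
Effective rate = $11,806.5071 ÷ $1,174,000 = 1.01% of market value

1.01%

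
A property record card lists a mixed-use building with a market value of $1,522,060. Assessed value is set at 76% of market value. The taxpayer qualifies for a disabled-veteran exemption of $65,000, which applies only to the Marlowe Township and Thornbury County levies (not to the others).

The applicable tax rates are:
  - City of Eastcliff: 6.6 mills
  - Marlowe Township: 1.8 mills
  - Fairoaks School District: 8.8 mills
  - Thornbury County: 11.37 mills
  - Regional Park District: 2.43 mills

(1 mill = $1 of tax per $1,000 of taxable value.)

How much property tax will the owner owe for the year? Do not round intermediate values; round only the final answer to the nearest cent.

Assessed value = $1,522,060 × 0.76 = $1,156,765.6
City of Eastcliff: $1,156,765.6 × 0.0066 = $7,634.65296
Marlowe Township: ($1,156,765.6 − $65,000) × 0.0018 = $1,091,765.6 × 0.0018 = $1,965.17808
Fairoaks School District: $1,156,765.6 × 0.0088 = $10,179.53728
Thornbury County: ($1,156,765.6 − $65,000) × 0.01137 = $1,091,765.6 × 0.01137 = $12,413.374872
Regional Park District: $1,156,765.6 × 0.00243 = $2,810.940408
Total = $35,003.6836

$35,003.68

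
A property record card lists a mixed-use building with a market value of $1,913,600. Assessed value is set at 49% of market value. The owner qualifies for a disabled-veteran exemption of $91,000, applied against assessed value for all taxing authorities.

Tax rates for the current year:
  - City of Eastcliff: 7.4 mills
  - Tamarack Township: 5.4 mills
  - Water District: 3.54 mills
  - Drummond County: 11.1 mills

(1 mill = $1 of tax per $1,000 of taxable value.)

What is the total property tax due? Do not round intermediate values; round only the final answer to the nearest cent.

Assessed value = $1,913,600 × 0.49 = $937,664
Taxable value = $937,664 − $91,000 = $846,664
City of Eastcliff: $846,664 × 0.0074 = $6,265.3136
Tamarack Township: $846,664 × 0.0054 = $4,571.9856
Water District: $846,664 × 0.00354 = $2,997.19056
Drummond County: $846,664 × 0.0111 = $9,397.9704
Total = $6,265.3136 + $4,571.9856 + $2,997.19056 + $9,397.9704 = $23,232.46016

$23,232.46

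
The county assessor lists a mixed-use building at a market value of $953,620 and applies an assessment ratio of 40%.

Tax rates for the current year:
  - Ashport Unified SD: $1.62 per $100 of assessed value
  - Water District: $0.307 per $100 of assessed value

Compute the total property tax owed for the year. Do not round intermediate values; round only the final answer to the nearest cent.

Assessed value = $953,620 × 0.4 = $381,448
Ashport Unified SD: $381,448 × 0.0162 = $6,179.4576
Water District: $381,448 × 0.00307 = $1,171.04536
Total = $6,179.4576 + $1,171.04536 = $7,350.50296

$7,350.50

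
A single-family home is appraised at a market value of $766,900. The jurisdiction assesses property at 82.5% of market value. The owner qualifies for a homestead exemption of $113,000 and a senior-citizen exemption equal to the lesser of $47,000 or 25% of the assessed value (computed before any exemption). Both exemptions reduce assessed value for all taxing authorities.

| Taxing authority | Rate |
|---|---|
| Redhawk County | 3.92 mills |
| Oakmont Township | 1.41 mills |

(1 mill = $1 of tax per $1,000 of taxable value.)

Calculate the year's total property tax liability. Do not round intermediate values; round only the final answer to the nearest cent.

$2,519.45

Assessed value = $766,900 × 0.825 = $632,692.5
Senior-citizen exemption = min($47,000, 25% × $632,692.5) = min($47,000, $158,173.125) = $47,000 (dollar cap binds)
Taxable value = $632,692.5 − $113,000 − $47,000 = $472,692.5
Redhawk County: $472,692.5 × 0.00392 = $1,852.9546
Oakmont Township: $472,692.5 × 0.00141 = $666.496425
Total = $2,519.451025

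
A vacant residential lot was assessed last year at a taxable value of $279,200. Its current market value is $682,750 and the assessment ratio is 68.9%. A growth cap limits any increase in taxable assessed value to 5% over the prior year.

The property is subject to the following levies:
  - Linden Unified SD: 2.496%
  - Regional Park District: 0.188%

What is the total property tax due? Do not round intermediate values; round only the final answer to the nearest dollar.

Uncapped assessed value = $682,750 × 0.689 = $470,414.75
Cap limit = $279,200 × 1.05 = $293,160
Taxable assessed value = min($470,414.75, $293,160) = $293,160 (cap binds)
Linden Unified SD: $293,160 × 0.02496 = $7,317.2736
Regional Park District: $293,160 × 0.00188 = $551.1408
Total = $7,868.4144

$7,868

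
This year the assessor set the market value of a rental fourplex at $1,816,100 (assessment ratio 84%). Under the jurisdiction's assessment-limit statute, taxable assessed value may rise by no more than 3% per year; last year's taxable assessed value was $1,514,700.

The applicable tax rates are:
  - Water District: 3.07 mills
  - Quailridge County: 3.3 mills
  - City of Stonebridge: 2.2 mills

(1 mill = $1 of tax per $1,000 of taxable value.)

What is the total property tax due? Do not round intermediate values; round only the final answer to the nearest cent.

Uncapped assessed value = $1,816,100 × 0.84 = $1,525,524
Cap limit = $1,514,700 × 1.03 = $1,560,141
Taxable assessed value = min($1,525,524, $1,560,141) = $1,525,524 (cap does not bind)
Water District: $1,525,524 × 0.00307 = $4,683.35868
Quailridge County: $1,525,524 × 0.0033 = $5,034.2292
City of Stonebridge: $1,525,524 × 0.0022 = $3,356.1528
Total = $13,073.74068

$13,073.74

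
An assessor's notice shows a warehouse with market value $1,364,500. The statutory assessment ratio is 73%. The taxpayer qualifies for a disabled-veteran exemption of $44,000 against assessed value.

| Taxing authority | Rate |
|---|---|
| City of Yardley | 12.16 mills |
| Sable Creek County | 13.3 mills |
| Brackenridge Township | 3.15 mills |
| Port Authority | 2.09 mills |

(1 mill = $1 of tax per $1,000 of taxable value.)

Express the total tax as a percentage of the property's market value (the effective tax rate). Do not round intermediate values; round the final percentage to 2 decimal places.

2.14%

Assessed value = $1,364,500 × 0.73 = $996,085
Taxable value = $996,085 − $44,000 = $952,085
City of Yardley: $952,085 × 0.01216 = $11,577.3536
Sable Creek County: $952,085 × 0.0133 = $12,662.7305
Brackenridge Township: $952,085 × 0.00315 = $2,999.06775
Port Authority: $952,085 × 0.00209 = $1,989.85765
Total tax = $29,229.0095
Effective rate = $29,229.0095 ÷ $1,364,500 = 2.14% of market value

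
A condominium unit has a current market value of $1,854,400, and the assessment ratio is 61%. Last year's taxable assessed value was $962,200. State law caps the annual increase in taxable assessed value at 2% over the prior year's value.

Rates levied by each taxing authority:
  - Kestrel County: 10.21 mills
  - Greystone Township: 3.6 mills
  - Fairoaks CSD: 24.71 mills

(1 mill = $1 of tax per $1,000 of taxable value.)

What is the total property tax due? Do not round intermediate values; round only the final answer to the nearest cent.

Uncapped assessed value = $1,854,400 × 0.61 = $1,131,184
Cap limit = $962,200 × 1.02 = $981,444
Taxable assessed value = min($1,131,184, $981,444) = $981,444 (cap binds)
Kestrel County: $981,444 × 0.01021 = $10,020.54324
Greystone Township: $981,444 × 0.0036 = $3,533.1984
Fairoaks CSD: $981,444 × 0.02471 = $24,251.48124
Total = $37,805.22288

$37,805.22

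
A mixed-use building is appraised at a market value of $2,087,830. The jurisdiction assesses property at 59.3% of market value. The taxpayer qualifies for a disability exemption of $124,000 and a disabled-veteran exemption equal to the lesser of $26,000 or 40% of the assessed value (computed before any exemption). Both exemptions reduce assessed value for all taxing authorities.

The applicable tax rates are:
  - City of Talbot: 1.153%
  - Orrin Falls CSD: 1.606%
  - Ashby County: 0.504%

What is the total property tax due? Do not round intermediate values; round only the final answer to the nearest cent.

Assessed value = $2,087,830 × 0.593 = $1,238,083.19
Disabled-veteran exemption = min($26,000, 40% × $1,238,083.19) = min($26,000, $495,233.276) = $26,000 (dollar cap binds)
Taxable value = $1,238,083.19 − $124,000 − $26,000 = $1,088,083.19
City of Talbot: $1,088,083.19 × 0.01153 = $12,545.5991807
Orrin Falls CSD: $1,088,083.19 × 0.01606 = $17,474.6160314
Ashby County: $1,088,083.19 × 0.00504 = $5,483.9392776
Total = $35,504.1544897

$35,504.15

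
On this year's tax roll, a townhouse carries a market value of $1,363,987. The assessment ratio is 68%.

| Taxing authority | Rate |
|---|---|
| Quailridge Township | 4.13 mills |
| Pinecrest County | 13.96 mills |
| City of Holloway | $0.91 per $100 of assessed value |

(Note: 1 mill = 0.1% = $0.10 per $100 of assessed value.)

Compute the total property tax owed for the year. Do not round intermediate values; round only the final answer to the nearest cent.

Assessed value = $1,363,987 × 0.68 = $927,511.16
Quailridge Township: $927,511.16 × 0.00413 = $3,830.6210908
Pinecrest County: $927,511.16 × 0.01396 = $12,948.0557936
City of Holloway: $927,511.16 × 0.0091 = $8,440.351556
Total = $25,219.0284404

$25,219.03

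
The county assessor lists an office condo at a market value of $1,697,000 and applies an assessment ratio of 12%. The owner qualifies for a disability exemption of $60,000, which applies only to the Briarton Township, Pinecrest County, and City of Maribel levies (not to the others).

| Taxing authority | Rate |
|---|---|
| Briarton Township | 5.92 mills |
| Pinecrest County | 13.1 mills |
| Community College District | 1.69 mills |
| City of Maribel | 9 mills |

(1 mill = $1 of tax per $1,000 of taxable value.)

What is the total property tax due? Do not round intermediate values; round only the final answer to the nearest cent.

$4,368.94

Assessed value = $1,697,000 × 0.12 = $203,640
Briarton Township: ($203,640 − $60,000) × 0.00592 = $143,640 × 0.00592 = $850.3488
Pinecrest County: ($203,640 − $60,000) × 0.0131 = $143,640 × 0.0131 = $1,881.684
Community College District: $203,640 × 0.00169 = $344.1516
City of Maribel: ($203,640 − $60,000) × 0.009 = $143,640 × 0.009 = $1,292.76
Total = $4,368.9444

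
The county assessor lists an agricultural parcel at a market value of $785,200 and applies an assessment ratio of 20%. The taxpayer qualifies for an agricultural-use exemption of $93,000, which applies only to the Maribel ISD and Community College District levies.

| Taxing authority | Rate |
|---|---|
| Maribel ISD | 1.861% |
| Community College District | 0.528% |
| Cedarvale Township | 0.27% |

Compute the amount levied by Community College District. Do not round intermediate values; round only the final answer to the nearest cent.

Assessed value = $785,200 × 0.2 = $157,040
Community College District taxable value = $157,040 − $93,000 = $64,040
Community College District levy = $64,040 × 0.00528 = $338.1312

$338.13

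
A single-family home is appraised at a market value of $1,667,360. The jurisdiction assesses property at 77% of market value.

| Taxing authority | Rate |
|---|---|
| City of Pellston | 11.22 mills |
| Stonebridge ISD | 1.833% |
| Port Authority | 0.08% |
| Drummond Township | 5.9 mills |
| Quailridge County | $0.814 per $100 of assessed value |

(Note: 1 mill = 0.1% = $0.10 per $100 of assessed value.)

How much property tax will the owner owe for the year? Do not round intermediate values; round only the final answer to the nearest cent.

Assessed value = $1,667,360 × 0.77 = $1,283,867.2
City of Pellston: $1,283,867.2 × 0.01122 = $14,404.989984
Stonebridge ISD: $1,283,867.2 × 0.01833 = $23,533.285776
Port Authority: $1,283,867.2 × 0.0008 = $1,027.09376
Drummond Township: $1,283,867.2 × 0.0059 = $7,574.81648
Quailridge County: $1,283,867.2 × 0.00814 = $10,450.679008
Total = $56,990.865008

$56,990.87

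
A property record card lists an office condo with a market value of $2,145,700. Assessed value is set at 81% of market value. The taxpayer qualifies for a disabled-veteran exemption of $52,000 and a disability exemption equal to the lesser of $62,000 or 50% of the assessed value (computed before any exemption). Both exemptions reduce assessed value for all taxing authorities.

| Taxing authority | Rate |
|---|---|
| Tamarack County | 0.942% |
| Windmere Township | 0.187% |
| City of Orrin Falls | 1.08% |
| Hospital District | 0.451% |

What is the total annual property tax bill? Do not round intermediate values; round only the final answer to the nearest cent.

$43,198.85

Assessed value = $2,145,700 × 0.81 = $1,738,017
Disability exemption = min($62,000, 50% × $1,738,017) = min($62,000, $869,008.5) = $62,000 (dollar cap binds)
Taxable value = $1,738,017 − $52,000 − $62,000 = $1,624,017
Tamarack County: $1,624,017 × 0.00942 = $15,298.24014
Windmere Township: $1,624,017 × 0.00187 = $3,036.91179
City of Orrin Falls: $1,624,017 × 0.0108 = $17,539.3836
Hospital District: $1,624,017 × 0.00451 = $7,324.31667
Total = $43,198.8522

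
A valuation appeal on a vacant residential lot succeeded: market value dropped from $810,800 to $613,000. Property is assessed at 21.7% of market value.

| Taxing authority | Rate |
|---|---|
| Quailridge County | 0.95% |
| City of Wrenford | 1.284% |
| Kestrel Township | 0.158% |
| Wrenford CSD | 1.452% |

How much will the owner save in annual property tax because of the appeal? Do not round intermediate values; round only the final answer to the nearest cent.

Old assessed value = $810,800 × 0.217 = $175,943.6
New assessed value = $613,000 × 0.217 = $133,021
Combined rate = 0.0095 + 0.01284 + 0.00158 + 0.01452 = 0.03844
Old tax = $175,943.6 × 0.03844 = $6,763.271984
New tax = $133,021 × 0.03844 = $5,113.32724
Reduction = $6,763.271984 − $5,113.32724 = $1,649.944744

$1,649.94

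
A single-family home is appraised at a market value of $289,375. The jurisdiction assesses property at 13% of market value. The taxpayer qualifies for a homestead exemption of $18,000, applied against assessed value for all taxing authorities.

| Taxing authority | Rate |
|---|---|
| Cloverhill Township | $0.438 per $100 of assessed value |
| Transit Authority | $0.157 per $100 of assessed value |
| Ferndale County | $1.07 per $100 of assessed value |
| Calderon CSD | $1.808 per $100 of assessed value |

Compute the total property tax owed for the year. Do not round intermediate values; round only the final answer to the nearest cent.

$681.36

Assessed value = $289,375 × 0.13 = $37,618.75
Taxable value = $37,618.75 − $18,000 = $19,618.75
Cloverhill Township: $19,618.75 × 0.00438 = $85.930125
Transit Authority: $19,618.75 × 0.00157 = $30.8014375
Ferndale County: $19,618.75 × 0.0107 = $209.920625
Calderon CSD: $19,618.75 × 0.01808 = $354.707
Total = $85.930125 + $30.8014375 + $209.920625 + $354.707 = $681.3591875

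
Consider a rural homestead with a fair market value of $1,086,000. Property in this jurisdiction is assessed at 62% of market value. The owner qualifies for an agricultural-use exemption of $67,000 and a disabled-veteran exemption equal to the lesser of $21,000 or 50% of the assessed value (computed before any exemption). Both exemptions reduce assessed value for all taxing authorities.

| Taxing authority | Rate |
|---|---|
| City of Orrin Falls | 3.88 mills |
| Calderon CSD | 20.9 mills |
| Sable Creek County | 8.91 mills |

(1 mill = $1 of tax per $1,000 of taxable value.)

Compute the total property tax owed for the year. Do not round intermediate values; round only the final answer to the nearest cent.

$19,719.43

Assessed value = $1,086,000 × 0.62 = $673,320
Disabled-veteran exemption = min($21,000, 50% × $673,320) = min($21,000, $336,660) = $21,000 (dollar cap binds)
Taxable value = $673,320 − $67,000 − $21,000 = $585,320
City of Orrin Falls: $585,320 × 0.00388 = $2,271.0416
Calderon CSD: $585,320 × 0.0209 = $12,233.188
Sable Creek County: $585,320 × 0.00891 = $5,215.2012
Total = $19,719.4308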